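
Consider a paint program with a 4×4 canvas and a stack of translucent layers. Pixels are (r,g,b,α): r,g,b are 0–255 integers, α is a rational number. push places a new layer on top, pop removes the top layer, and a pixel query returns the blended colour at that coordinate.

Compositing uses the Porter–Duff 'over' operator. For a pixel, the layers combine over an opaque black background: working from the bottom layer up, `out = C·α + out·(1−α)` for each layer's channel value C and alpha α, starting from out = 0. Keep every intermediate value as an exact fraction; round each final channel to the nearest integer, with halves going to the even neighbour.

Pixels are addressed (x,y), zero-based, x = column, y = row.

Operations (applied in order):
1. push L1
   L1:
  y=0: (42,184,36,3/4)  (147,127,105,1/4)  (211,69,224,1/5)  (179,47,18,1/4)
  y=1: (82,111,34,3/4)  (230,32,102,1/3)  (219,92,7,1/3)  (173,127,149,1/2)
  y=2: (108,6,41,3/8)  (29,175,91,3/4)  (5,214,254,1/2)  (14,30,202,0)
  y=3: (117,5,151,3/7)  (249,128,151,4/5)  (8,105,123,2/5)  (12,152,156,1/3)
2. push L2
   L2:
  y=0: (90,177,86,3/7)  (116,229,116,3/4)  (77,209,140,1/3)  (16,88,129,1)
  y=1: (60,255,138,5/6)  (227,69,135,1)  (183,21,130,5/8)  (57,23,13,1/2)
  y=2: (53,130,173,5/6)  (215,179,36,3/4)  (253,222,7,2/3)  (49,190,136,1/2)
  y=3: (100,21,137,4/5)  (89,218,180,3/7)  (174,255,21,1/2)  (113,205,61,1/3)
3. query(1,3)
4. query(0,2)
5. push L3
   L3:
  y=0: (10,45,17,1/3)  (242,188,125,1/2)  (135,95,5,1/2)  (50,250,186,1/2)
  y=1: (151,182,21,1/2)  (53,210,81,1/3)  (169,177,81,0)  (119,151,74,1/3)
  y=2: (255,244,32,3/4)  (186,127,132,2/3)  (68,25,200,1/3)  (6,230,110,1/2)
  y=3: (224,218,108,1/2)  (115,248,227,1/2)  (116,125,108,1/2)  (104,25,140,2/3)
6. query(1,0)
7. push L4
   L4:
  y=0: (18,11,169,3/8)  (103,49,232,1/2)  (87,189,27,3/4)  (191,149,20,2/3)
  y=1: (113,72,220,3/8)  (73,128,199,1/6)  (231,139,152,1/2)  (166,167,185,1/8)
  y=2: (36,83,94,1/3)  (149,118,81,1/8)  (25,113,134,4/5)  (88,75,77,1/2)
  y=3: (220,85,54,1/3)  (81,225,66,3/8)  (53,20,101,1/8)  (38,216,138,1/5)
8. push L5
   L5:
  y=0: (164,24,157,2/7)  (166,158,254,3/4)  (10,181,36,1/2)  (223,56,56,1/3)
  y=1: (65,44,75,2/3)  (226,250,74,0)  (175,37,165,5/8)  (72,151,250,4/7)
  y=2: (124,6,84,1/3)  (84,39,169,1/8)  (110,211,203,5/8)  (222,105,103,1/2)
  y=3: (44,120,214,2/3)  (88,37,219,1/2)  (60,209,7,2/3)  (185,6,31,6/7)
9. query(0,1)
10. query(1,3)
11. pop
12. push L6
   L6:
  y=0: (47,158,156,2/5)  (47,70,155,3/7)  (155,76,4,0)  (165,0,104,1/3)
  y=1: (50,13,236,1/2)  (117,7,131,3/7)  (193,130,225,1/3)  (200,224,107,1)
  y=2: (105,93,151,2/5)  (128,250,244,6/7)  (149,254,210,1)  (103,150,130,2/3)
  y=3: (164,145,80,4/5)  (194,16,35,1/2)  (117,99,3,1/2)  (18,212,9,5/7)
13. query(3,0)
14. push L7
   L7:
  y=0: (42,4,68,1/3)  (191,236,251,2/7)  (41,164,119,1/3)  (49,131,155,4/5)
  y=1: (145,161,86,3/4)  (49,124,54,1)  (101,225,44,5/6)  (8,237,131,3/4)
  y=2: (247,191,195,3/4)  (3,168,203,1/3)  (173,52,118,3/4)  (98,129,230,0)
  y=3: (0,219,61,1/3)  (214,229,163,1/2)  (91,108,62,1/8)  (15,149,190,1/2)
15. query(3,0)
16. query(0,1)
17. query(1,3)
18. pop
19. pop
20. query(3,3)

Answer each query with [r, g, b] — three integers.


(1,3) stack=L1,L2; from [0,0,0]:
+L1 (α=4/5) → [996/5, 512/5, 604/5]
+L2 (α=3/7) → [5319/35, 5318/35, 5116/35]
→ [152, 152, 146]

(0,2) stack=L1,L2; from [0,0,0]:
+L1 (α=3/8) → [81/2, 9/4, 123/8]
+L2 (α=5/6) → [611/12, 2609/24, 7043/48]
rounded: [51, 109, 147]

at x=1,y=0 over L1,L2,L3:
after L1 α=1/4: [147/4, 127/4, 105/4]
after L2 α=3/4: [1539/16, 2875/16, 1497/16]
after L3 α=1/2: [5411/32, 5883/32, 3497/32]
→ [169, 184, 109]

at x=0,y=1 over L1,L2,L3,L4,L5:
L1 α=3/4: [123/2, 333/4, 51/2]
L2 α=5/6: [241/4, 1811/8, 477/4]
L3 α=1/2: [845/8, 3267/16, 561/8]
L4 α=3/8: [6937/64, 19791/128, 8085/64]
L5 α=2/3: [15257/192, 31055/384, 5895/64]
rounded: [79, 81, 92]

at x=1,y=3 over L1,L2,L3,L4,L5:
+L1 (α=4/5) → [996/5, 512/5, 604/5]
+L2 (α=3/7) → [5319/35, 5318/35, 5116/35]
+L3 (α=1/2) → [4672/35, 6999/35, 13061/70]
+L4 (α=3/8) → [6373/56, 2931/14, 15833/112]
+L5 (α=1/2) → [11301/112, 3449/28, 40361/224]
→ [101, 123, 180]

(3,0) stack=L1,L2,L3,L4,L6; from [0,0,0]:
after L1 α=1/4: [179/4, 47/4, 9/2]
after L2 α=1: [16, 88, 129]
after L3 α=1/2: [33, 169, 315/2]
after L4 α=2/3: [415/3, 467/3, 395/6]
after L6 α=1/3: [1325/9, 934/9, 707/9]
rounded: [147, 104, 79]

query (3,0) [L1,L2,L3,L4,L6,L7] — begin 0,0,0
L1 α=1/4: [179/4, 47/4, 9/2]
L2 α=1: [16, 88, 129]
L3 α=1/2: [33, 169, 315/2]
L4 α=2/3: [415/3, 467/3, 395/6]
L6 α=1/3: [1325/9, 934/9, 707/9]
L7 α=4/5: [3089/45, 1130/9, 6287/45]
→ [69, 126, 140]

query (0,1) [L1,L2,L3,L4,L6,L7] — begin 0,0,0
after L1 α=3/4: [123/2, 333/4, 51/2]
after L2 α=5/6: [241/4, 1811/8, 477/4]
after L3 α=1/2: [845/8, 3267/16, 561/8]
after L4 α=3/8: [6937/64, 19791/128, 8085/64]
after L6 α=1/2: [10137/128, 21455/256, 23189/128]
after L7 α=3/4: [65817/512, 145103/1024, 56213/512]
rounded: [129, 142, 110]

(1,3) stack=L1,L2,L3,L4,L6,L7; from [0,0,0]:
after L1 α=4/5: [996/5, 512/5, 604/5]
after L2 α=3/7: [5319/35, 5318/35, 5116/35]
after L3 α=1/2: [4672/35, 6999/35, 13061/70]
after L4 α=3/8: [6373/56, 2931/14, 15833/112]
after L6 α=1/2: [17237/112, 3155/28, 19753/224]
after L7 α=1/2: [41205/224, 9567/56, 56265/448]
= [184, 171, 126]

query (3,3) [L1,L2,L3,L4] — begin 0,0,0
L1 α=1/3: [4, 152/3, 52]
L2 α=1/3: [121/3, 919/9, 55]
L3 α=2/3: [745/9, 1369/27, 335/3]
L4 α=1/5: [3322/45, 11308/135, 1754/15]
→ [74, 84, 117]


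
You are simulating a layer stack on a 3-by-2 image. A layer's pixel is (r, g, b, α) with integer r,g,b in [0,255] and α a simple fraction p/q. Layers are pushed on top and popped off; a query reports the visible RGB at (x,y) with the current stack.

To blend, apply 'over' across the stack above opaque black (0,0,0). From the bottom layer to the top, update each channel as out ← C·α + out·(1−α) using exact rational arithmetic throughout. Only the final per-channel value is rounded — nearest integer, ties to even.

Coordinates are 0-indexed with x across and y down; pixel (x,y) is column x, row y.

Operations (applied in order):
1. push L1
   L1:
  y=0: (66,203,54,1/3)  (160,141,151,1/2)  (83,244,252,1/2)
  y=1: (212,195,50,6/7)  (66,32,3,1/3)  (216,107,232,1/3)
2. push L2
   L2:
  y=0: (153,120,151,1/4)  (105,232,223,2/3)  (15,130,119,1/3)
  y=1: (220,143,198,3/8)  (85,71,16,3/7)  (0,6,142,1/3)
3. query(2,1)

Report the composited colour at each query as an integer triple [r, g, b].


query (2,1) [L1,L2] — begin 0,0,0
+L1 (α=1/3) → [72, 107/3, 232/3]
+L2 (α=1/3) → [48, 232/9, 890/9]
= [48, 26, 99]


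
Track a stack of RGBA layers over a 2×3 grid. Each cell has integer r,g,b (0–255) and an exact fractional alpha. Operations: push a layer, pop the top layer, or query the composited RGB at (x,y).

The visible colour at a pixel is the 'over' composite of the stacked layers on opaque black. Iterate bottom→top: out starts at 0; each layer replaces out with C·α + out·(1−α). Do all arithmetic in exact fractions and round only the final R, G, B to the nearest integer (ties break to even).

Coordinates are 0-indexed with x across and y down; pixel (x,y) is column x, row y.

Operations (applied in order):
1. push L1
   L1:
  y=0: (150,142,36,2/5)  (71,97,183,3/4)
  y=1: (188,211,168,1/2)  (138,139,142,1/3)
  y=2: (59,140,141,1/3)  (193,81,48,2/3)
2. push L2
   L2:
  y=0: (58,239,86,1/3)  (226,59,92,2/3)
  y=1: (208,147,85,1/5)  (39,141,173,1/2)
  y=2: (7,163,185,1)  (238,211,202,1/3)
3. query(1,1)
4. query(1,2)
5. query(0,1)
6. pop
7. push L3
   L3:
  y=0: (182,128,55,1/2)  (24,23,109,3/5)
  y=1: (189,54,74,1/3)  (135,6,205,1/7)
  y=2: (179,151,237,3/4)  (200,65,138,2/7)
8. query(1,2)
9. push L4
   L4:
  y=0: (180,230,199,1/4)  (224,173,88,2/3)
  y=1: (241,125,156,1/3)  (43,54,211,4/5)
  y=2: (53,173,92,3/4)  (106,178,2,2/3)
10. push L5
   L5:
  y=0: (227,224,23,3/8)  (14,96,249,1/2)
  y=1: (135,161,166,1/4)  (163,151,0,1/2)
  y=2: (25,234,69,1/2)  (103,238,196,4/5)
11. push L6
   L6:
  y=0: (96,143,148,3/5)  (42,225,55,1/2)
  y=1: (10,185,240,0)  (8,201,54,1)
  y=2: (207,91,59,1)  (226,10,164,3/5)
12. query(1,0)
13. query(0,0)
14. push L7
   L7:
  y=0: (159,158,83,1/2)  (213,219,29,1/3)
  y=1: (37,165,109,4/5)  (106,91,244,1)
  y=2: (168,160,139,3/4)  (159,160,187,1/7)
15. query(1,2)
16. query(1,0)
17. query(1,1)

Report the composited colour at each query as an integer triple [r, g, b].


query (1,1) [L1,L2] — begin 0,0,0
+L1 (α=1/3) → [46, 139/3, 142/3]
+L2 (α=1/2) → [85/2, 281/3, 661/6]
→ [42, 94, 110]

query (1,2) [L1,L2] — begin 0,0,0
+L1 (α=2/3) → [386/3, 54, 32]
+L2 (α=1/3) → [1486/9, 319/3, 266/3]
→ [165, 106, 89]

query (0,1) [L1,L2] — begin 0,0,0
+L1 (α=1/2) → [94, 211/2, 84]
+L2 (α=1/5) → [584/5, 569/5, 421/5]
→ [117, 114, 84]

(1,2) stack=L1,L3; from [0,0,0]:
+L1 (α=2/3) → [386/3, 54, 32]
+L3 (α=2/7) → [3130/21, 400/7, 436/7]
= [149, 57, 62]

query (1,0) [L1,L3,L4,L5,L6] — begin 0,0,0
+L1 (α=3/4) → [213/4, 291/4, 549/4]
+L3 (α=3/5) → [357/10, 429/10, 1203/10]
+L4 (α=2/3) → [4837/30, 3889/30, 2963/30]
+L5 (α=1/2) → [5257/60, 6769/60, 10433/60]
+L6 (α=1/2) → [7777/120, 20269/120, 13733/120]
= [65, 169, 114]

(0,0) stack=L1,L3,L4,L5,L6; from [0,0,0]:
+L1 (α=2/5) → [60, 284/5, 72/5]
+L3 (α=1/2) → [121, 462/5, 347/10]
+L4 (α=1/4) → [543/4, 634/5, 3031/40]
+L5 (α=3/8) → [5439/32, 653/4, 3583/64]
+L6 (α=3/5) → [10047/80, 1511/10, 17791/160]
→ [126, 151, 111]

(1,2) stack=L1,L3,L4,L5,L6,L7; from [0,0,0]:
L1 α=2/3: [386/3, 54, 32]
L3 α=2/7: [3130/21, 400/7, 436/7]
L4 α=2/3: [7582/63, 964/7, 464/21]
L5 α=4/5: [33538/315, 7628/35, 16928/105]
L6 α=3/5: [280646/1575, 16306/175, 85516/525]
L7 α=1/7: [644767/3675, 125836/1225, 203757/1225]
= [175, 103, 166]

at x=1,y=0 over L1,L3,L4,L5,L6,L7:
L1 α=3/4: [213/4, 291/4, 549/4]
L3 α=3/5: [357/10, 429/10, 1203/10]
L4 α=2/3: [4837/30, 3889/30, 2963/30]
L5 α=1/2: [5257/60, 6769/60, 10433/60]
L6 α=1/2: [7777/120, 20269/120, 13733/120]
L7 α=1/3: [20557/180, 33409/180, 15473/180]
= [114, 186, 86]

(1,1) stack=L1,L3,L4,L5,L6,L7; from [0,0,0]:
after L1 α=1/3: [46, 139/3, 142/3]
after L3 α=1/7: [411/7, 284/7, 489/7]
after L4 α=4/5: [323/7, 1796/35, 6397/35]
after L5 α=1/2: [732/7, 7081/70, 6397/70]
after L6 α=1: [8, 201, 54]
after L7 α=1: [106, 91, 244]
rounded: [106, 91, 244]


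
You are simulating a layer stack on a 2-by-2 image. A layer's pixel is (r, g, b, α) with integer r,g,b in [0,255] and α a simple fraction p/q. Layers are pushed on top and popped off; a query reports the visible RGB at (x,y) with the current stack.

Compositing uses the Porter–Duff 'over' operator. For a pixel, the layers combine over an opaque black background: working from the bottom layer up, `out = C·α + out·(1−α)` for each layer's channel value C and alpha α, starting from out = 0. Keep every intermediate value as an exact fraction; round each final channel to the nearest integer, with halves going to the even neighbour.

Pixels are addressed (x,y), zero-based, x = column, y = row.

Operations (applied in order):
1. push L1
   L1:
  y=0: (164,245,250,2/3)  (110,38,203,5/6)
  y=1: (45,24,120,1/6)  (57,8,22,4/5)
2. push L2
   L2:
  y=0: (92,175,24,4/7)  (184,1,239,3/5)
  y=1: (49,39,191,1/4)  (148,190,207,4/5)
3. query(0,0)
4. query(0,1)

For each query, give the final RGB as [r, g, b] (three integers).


query (0,0) [L1,L2] — begin 0,0,0
+L1 (α=2/3) → [328/3, 490/3, 500/3]
+L2 (α=4/7) → [696/7, 170, 596/7]
→ [99, 170, 85]

query (0,1) [L1,L2] — begin 0,0,0
L1 α=1/6: [15/2, 4, 20]
L2 α=1/4: [143/8, 51/4, 251/4]
→ [18, 13, 63]


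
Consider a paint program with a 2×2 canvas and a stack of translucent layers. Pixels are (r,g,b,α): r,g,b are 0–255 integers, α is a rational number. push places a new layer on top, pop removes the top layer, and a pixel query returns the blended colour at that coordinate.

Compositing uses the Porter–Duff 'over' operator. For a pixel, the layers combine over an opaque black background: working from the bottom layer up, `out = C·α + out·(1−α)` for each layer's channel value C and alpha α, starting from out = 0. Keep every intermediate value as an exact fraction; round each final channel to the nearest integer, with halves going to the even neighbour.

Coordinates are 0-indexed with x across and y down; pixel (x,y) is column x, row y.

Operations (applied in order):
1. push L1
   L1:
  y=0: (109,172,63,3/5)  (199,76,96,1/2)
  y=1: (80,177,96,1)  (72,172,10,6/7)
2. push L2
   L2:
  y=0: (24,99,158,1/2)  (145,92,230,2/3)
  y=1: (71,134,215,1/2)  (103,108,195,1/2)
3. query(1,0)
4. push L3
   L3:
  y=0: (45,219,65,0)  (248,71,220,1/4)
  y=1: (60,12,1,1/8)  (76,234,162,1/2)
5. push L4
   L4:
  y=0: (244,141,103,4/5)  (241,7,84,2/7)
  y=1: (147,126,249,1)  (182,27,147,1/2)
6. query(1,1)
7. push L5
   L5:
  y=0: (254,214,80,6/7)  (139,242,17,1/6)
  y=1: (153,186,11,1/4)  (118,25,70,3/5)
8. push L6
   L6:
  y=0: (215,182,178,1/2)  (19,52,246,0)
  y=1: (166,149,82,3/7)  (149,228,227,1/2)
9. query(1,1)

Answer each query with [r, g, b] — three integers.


query (1,0) [L1,L2] — begin 0,0,0
L1 α=1/2: [199/2, 38, 48]
L2 α=2/3: [779/6, 74, 508/3]
= [130, 74, 169]

query (1,1) [L1,L2,L3,L4] — begin 0,0,0
L1 α=6/7: [432/7, 1032/7, 60/7]
L2 α=1/2: [1153/14, 894/7, 1425/14]
L3 α=1/2: [2217/28, 1266/7, 3693/28]
L4 α=1/2: [7313/56, 1455/14, 7809/56]
rounded: [131, 104, 139]

query (1,1) [L1,L2,L3,L4,L5,L6] — begin 0,0,0
after L1 α=6/7: [432/7, 1032/7, 60/7]
after L2 α=1/2: [1153/14, 894/7, 1425/14]
after L3 α=1/2: [2217/28, 1266/7, 3693/28]
after L4 α=1/2: [7313/56, 1455/14, 7809/56]
after L5 α=3/5: [3445/28, 396/7, 13689/140]
after L6 α=1/2: [7617/56, 996/7, 45469/280]
→ [136, 142, 162]


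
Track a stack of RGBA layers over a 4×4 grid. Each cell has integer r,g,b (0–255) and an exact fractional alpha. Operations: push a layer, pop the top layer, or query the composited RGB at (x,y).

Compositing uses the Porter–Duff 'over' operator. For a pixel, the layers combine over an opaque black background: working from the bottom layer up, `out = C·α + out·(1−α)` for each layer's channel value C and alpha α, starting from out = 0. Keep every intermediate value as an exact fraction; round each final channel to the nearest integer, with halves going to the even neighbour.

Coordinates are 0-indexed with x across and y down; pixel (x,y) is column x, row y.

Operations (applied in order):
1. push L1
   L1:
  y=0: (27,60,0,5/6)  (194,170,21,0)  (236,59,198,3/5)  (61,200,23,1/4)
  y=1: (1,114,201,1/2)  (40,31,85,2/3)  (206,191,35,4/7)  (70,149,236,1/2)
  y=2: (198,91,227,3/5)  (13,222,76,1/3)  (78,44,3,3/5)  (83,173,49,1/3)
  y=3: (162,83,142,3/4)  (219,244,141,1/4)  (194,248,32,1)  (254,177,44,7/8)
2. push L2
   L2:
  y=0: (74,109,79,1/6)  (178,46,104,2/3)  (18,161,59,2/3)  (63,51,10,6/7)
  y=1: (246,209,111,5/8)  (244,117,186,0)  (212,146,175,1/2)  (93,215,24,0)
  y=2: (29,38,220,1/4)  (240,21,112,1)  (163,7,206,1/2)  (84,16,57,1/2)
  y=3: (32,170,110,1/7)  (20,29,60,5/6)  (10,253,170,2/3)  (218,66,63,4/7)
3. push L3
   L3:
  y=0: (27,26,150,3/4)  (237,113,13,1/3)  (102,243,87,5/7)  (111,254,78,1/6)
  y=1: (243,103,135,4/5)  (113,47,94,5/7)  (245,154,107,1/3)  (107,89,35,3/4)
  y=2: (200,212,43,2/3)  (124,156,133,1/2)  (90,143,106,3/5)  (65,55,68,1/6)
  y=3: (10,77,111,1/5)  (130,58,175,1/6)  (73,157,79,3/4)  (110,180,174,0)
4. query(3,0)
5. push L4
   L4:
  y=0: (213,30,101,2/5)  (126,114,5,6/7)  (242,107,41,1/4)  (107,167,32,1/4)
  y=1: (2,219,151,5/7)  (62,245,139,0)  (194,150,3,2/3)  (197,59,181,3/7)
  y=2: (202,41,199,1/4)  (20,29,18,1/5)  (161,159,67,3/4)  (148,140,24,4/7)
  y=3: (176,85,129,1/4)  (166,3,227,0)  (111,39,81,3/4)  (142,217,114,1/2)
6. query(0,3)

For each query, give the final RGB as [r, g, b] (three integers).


at x=3,y=0 over L1,L2,L3:
L1 α=1/4: [61/4, 50, 23/4]
L2 α=6/7: [1573/28, 356/7, 263/28]
L3 α=1/6: [10973/168, 593/7, 3499/168]
→ [65, 85, 21]

(0,3) stack=L1,L2,L3,L4; from [0,0,0]:
+L1 (α=3/4) → [243/2, 249/4, 213/2]
+L2 (α=1/7) → [761/7, 1087/14, 107]
+L3 (α=1/5) → [3114/35, 2713/35, 539/5]
+L4 (α=1/4) → [7751/70, 5557/70, 1131/10]
rounded: [111, 79, 113]


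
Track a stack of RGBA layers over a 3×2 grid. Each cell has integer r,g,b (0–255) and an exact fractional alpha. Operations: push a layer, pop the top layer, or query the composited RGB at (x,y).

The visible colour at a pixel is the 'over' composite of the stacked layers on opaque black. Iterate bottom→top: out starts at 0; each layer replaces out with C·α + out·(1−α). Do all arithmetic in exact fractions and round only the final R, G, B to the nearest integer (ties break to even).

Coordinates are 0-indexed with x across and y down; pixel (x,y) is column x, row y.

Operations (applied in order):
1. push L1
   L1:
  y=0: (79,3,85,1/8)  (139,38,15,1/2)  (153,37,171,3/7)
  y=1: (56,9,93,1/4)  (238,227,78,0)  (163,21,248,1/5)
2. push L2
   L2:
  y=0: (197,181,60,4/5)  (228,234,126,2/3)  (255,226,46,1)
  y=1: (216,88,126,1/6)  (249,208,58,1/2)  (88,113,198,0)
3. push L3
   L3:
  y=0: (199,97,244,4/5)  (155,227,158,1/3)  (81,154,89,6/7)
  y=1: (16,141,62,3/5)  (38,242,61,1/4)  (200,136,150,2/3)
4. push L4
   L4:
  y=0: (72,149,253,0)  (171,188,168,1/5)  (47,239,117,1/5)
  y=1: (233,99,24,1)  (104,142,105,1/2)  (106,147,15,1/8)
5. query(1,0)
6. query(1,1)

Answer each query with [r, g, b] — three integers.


(1,0) stack=L1,L2,L3,L4; from [0,0,0]:
+L1 (α=1/2) → [139/2, 19, 15/2]
+L2 (α=2/3) → [1051/6, 487/3, 173/2]
+L3 (α=1/3) → [1516/9, 1655/9, 331/3]
+L4 (α=1/5) → [7603/45, 8312/45, 1828/15]
rounded: [169, 185, 122]

at x=1,y=1 over L1,L2,L3,L4:
L1 α=0: [0, 0, 0]
L2 α=1/2: [249/2, 104, 29]
L3 α=1/4: [823/8, 277/2, 37]
L4 α=1/2: [1655/16, 561/4, 71]
rounded: [103, 140, 71]


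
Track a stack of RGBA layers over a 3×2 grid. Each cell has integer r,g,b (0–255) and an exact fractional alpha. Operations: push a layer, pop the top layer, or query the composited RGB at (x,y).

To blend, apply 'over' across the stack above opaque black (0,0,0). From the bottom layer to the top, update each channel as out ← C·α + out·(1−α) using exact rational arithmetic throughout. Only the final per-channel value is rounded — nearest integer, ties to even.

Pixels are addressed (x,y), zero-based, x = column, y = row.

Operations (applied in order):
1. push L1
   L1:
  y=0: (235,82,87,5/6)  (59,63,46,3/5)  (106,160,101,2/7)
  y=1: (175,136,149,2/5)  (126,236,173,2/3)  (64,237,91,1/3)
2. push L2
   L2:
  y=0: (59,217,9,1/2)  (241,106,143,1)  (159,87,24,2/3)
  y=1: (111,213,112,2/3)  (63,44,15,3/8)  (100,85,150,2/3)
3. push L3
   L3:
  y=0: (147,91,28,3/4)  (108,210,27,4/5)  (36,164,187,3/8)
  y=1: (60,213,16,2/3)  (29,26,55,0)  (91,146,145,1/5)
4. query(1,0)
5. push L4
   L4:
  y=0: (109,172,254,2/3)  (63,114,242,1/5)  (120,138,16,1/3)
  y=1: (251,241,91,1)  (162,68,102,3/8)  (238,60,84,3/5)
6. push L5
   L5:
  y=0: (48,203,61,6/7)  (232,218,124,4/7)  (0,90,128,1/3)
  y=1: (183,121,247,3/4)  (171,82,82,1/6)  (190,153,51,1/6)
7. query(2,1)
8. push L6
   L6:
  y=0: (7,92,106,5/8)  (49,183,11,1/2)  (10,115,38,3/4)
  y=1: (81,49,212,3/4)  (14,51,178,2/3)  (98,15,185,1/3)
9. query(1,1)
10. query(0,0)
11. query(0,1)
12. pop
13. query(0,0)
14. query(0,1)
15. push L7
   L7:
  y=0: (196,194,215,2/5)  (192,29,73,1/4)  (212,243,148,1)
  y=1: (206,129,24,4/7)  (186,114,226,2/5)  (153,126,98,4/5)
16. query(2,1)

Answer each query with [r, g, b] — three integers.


at x=1,y=0 over L1,L2,L3:
L1 α=3/5: [177/5, 189/5, 138/5]
L2 α=1: [241, 106, 143]
L3 α=4/5: [673/5, 946/5, 251/5]
rounded: [135, 189, 50]

(2,1) stack=L1,L2,L3,L4,L5; from [0,0,0]:
L1 α=1/3: [64/3, 79, 91/3]
L2 α=2/3: [664/9, 83, 991/9]
L3 α=1/5: [695/9, 478/5, 5269/45]
L4 α=3/5: [7816/45, 1856/25, 21878/225]
L5 α=1/6: [4763/27, 2621/30, 24173/270]
rounded: [176, 87, 90]

query (1,1) [L1,L2,L3,L4,L5,L6] — begin 0,0,0
+L1 (α=2/3) → [84, 472/3, 346/3]
+L2 (α=3/8) → [609/8, 689/6, 1865/24]
+L3 (α=0) → [609/8, 689/6, 1865/24]
+L4 (α=3/8) → [6933/64, 4669/48, 16669/192]
+L5 (α=1/6) → [15203/128, 27281/288, 99089/1152]
+L6 (α=2/3) → [18787/384, 56657/864, 509201/3456]
= [49, 66, 147]

query (0,0) [L1,L2,L3,L4,L5,L6] — begin 0,0,0
L1 α=5/6: [1175/6, 205/3, 145/2]
L2 α=1/2: [1529/12, 428/3, 163/4]
L3 α=3/4: [6821/48, 1247/12, 499/16]
L4 α=2/3: [17285/144, 5375/36, 8627/48]
L5 α=6/7: [58757/1008, 49223/252, 26195/336]
L6 α=5/8: [70517/2688, 87863/672, 85555/896]
→ [26, 131, 95]

query (0,1) [L1,L2,L3,L4,L5,L6] — begin 0,0,0
after L1 α=2/5: [70, 272/5, 298/5]
after L2 α=2/3: [292/3, 2402/15, 1418/15]
after L3 α=2/3: [652/9, 8792/45, 1898/45]
after L4 α=1: [251, 241, 91]
after L5 α=3/4: [200, 151, 208]
after L6 α=3/4: [443/4, 149/2, 211]
→ [111, 74, 211]

(0,0) stack=L1,L2,L3,L4,L5; from [0,0,0]:
after L1 α=5/6: [1175/6, 205/3, 145/2]
after L2 α=1/2: [1529/12, 428/3, 163/4]
after L3 α=3/4: [6821/48, 1247/12, 499/16]
after L4 α=2/3: [17285/144, 5375/36, 8627/48]
after L5 α=6/7: [58757/1008, 49223/252, 26195/336]
rounded: [58, 195, 78]

query (0,1) [L1,L2,L3,L4,L5] — begin 0,0,0
L1 α=2/5: [70, 272/5, 298/5]
L2 α=2/3: [292/3, 2402/15, 1418/15]
L3 α=2/3: [652/9, 8792/45, 1898/45]
L4 α=1: [251, 241, 91]
L5 α=3/4: [200, 151, 208]
= [200, 151, 208]

(2,1) stack=L1,L2,L3,L4,L5,L7; from [0,0,0]:
+L1 (α=1/3) → [64/3, 79, 91/3]
+L2 (α=2/3) → [664/9, 83, 991/9]
+L3 (α=1/5) → [695/9, 478/5, 5269/45]
+L4 (α=3/5) → [7816/45, 1856/25, 21878/225]
+L5 (α=1/6) → [4763/27, 2621/30, 24173/270]
+L7 (α=4/5) → [21287/135, 17741/150, 130013/1350]
rounded: [158, 118, 96]


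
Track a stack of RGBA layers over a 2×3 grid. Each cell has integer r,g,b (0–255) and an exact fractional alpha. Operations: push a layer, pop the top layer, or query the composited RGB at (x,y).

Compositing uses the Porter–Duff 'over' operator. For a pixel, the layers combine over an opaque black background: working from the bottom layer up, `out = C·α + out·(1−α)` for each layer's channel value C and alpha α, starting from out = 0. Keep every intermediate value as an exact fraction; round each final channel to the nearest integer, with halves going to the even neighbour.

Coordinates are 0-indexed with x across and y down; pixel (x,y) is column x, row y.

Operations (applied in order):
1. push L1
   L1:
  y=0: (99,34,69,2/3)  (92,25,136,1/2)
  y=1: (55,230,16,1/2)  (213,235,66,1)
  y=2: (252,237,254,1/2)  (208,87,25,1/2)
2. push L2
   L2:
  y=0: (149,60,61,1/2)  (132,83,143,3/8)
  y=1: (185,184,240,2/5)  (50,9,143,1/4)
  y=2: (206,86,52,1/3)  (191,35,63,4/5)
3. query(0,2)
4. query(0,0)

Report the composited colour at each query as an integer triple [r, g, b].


at x=0,y=2 over L1,L2:
L1 α=1/2: [126, 237/2, 127]
L2 α=1/3: [458/3, 323/3, 102]
rounded: [153, 108, 102]

at x=0,y=0 over L1,L2:
+L1 (α=2/3) → [66, 68/3, 46]
+L2 (α=1/2) → [215/2, 124/3, 107/2]
= [108, 41, 54]


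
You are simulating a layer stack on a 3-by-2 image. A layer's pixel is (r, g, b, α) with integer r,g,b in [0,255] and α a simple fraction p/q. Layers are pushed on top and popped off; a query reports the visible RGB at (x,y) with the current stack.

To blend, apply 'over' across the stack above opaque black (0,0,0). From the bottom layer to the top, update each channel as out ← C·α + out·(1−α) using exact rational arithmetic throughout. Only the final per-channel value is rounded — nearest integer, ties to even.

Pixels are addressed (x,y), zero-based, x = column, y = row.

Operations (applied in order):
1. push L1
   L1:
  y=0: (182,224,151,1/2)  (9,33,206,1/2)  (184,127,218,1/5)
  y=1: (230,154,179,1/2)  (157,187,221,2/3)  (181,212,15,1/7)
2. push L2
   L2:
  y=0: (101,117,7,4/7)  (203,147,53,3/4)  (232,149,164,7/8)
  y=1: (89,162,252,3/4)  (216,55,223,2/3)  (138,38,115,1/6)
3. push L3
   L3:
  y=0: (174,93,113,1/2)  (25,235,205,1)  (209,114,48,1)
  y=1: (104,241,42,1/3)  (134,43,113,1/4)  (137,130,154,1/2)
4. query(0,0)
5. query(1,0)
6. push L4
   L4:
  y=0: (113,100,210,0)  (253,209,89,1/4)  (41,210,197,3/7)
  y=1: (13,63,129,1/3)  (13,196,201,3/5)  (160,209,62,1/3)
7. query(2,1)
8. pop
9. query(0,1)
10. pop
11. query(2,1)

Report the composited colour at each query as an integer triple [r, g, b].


(0,0) stack=L1,L2,L3; from [0,0,0]:
after L1 α=1/2: [91, 112, 151/2]
after L2 α=4/7: [677/7, 804/7, 509/14]
after L3 α=1/2: [1895/14, 1455/14, 2091/28]
rounded: [135, 104, 75]

(1,0) stack=L1,L2,L3; from [0,0,0]:
L1 α=1/2: [9/2, 33/2, 103]
L2 α=3/4: [1227/8, 915/8, 131/2]
L3 α=1: [25, 235, 205]
rounded: [25, 235, 205]

(2,1) stack=L1,L2,L3,L4; from [0,0,0]:
L1 α=1/7: [181/7, 212/7, 15/7]
L2 α=1/6: [1871/42, 221/7, 440/21]
L3 α=1/2: [7625/84, 1131/14, 1837/21]
L4 α=1/3: [14345/126, 2594/21, 4976/63]
→ [114, 124, 79]

at x=0,y=1 over L1,L2,L3:
after L1 α=1/2: [115, 77, 179/2]
after L2 α=3/4: [191/2, 563/4, 1691/8]
after L3 α=1/3: [295/3, 1045/6, 1859/12]
rounded: [98, 174, 155]

at x=2,y=1 over L1,L2:
after L1 α=1/7: [181/7, 212/7, 15/7]
after L2 α=1/6: [1871/42, 221/7, 440/21]
→ [45, 32, 21]


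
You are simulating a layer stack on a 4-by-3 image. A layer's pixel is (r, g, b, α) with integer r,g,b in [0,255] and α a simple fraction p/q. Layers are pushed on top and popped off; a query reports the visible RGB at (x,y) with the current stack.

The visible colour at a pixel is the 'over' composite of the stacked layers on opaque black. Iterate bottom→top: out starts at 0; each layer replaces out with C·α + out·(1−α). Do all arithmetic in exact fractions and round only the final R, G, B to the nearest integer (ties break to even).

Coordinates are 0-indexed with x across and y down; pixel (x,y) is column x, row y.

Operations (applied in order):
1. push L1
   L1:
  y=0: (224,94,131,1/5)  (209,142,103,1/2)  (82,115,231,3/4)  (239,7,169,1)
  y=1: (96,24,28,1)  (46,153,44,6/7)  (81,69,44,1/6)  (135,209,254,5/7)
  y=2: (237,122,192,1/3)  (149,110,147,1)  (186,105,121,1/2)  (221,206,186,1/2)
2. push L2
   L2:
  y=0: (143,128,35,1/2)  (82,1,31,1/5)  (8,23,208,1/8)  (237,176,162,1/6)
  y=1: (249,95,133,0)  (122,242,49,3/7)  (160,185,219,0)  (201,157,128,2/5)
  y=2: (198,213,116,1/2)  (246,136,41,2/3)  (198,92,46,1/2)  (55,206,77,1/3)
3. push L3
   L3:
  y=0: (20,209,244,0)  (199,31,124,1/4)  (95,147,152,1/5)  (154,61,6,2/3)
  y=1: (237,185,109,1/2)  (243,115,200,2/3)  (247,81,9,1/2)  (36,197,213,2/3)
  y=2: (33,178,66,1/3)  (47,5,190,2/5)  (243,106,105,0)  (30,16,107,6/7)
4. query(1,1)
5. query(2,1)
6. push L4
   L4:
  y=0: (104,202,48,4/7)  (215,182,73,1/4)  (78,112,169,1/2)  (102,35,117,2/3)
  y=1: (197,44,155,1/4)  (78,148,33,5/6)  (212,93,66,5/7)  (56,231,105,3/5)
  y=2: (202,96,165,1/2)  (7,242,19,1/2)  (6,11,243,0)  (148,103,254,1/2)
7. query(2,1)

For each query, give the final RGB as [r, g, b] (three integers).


query (1,1) [L1,L2,L3] — begin 0,0,0
after L1 α=6/7: [276/7, 918/7, 264/7]
after L2 α=3/7: [3666/49, 8754/49, 2085/49]
after L3 α=2/3: [9160/49, 20024/147, 21685/147]
→ [187, 136, 148]

query (2,1) [L1,L2,L3] — begin 0,0,0
L1 α=1/6: [27/2, 23/2, 22/3]
L2 α=0: [27/2, 23/2, 22/3]
L3 α=1/2: [521/4, 185/4, 49/6]
rounded: [130, 46, 8]

at x=2,y=1 over L1,L2,L3,L4:
L1 α=1/6: [27/2, 23/2, 22/3]
L2 α=0: [27/2, 23/2, 22/3]
L3 α=1/2: [521/4, 185/4, 49/6]
L4 α=5/7: [2641/14, 1115/14, 1039/21]
rounded: [189, 80, 49]


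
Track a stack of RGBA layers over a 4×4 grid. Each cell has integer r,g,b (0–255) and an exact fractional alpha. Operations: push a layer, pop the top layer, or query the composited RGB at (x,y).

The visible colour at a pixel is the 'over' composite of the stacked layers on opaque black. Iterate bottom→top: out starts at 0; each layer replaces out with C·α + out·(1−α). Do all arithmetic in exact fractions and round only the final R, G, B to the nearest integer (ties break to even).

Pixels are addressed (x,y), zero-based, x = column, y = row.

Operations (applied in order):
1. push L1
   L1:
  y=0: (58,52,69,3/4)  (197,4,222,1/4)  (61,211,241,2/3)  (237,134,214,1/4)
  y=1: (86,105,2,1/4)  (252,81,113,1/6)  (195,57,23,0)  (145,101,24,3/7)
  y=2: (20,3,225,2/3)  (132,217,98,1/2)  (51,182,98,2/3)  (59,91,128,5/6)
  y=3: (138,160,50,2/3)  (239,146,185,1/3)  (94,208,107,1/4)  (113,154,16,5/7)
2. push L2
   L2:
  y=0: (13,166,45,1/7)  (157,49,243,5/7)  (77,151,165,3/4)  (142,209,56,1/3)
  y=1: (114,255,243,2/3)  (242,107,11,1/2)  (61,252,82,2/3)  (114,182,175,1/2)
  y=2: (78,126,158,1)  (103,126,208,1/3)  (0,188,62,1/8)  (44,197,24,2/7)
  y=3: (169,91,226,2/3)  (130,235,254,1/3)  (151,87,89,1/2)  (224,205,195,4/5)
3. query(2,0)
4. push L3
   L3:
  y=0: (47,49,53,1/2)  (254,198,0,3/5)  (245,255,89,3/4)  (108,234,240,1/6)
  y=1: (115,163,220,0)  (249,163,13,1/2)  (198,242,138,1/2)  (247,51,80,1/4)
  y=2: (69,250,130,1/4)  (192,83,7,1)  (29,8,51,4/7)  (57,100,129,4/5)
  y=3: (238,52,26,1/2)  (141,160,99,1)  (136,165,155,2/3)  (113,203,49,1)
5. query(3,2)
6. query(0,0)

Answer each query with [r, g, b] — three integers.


(2,0) stack=L1,L2; from [0,0,0]:
L1 α=2/3: [122/3, 422/3, 482/3]
L2 α=3/4: [815/12, 1781/12, 1967/12]
→ [68, 148, 164]

query (3,2) [L1,L2,L3] — begin 0,0,0
L1 α=5/6: [295/6, 455/6, 320/3]
L2 α=2/7: [2003/42, 4639/42, 1744/21]
L3 α=4/5: [11579/210, 21439/210, 2516/21]
rounded: [55, 102, 120]

(0,0) stack=L1,L2,L3; from [0,0,0]:
L1 α=3/4: [87/2, 39, 207/4]
L2 α=1/7: [274/7, 400/7, 711/14]
L3 α=1/2: [603/14, 743/14, 1453/28]
→ [43, 53, 52]


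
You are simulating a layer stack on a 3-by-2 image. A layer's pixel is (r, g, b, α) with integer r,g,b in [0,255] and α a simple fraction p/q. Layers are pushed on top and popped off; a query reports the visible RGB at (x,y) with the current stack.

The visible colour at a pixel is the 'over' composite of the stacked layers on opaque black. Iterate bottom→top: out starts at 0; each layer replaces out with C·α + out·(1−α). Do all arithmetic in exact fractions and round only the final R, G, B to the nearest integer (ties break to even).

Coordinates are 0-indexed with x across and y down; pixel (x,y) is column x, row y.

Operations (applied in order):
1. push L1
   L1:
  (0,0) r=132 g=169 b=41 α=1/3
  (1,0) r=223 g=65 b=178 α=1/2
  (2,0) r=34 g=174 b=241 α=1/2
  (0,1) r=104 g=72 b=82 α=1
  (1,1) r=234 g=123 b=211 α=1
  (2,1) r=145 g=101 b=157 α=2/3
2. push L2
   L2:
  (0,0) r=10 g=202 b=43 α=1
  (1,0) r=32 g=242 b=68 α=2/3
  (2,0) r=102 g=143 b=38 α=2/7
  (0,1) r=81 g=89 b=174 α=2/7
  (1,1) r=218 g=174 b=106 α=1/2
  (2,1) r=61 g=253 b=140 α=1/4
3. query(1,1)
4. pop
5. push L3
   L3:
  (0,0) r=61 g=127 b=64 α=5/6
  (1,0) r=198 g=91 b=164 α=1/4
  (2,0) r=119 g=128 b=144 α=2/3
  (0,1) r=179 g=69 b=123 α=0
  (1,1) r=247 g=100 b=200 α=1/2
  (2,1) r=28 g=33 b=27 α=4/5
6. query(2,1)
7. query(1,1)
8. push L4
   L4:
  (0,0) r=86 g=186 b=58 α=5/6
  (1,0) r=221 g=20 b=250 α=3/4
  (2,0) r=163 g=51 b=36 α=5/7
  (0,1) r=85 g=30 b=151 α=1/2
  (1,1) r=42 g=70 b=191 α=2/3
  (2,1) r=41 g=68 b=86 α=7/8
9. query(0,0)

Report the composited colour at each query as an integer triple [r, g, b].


query (1,1) [L1,L2] — begin 0,0,0
after L1 α=1: [234, 123, 211]
after L2 α=1/2: [226, 297/2, 317/2]
= [226, 148, 158]

at x=2,y=1 over L1,L3:
after L1 α=2/3: [290/3, 202/3, 314/3]
after L3 α=4/5: [626/15, 598/15, 638/15]
= [42, 40, 43]

(1,1) stack=L1,L3; from [0,0,0]:
L1 α=1: [234, 123, 211]
L3 α=1/2: [481/2, 223/2, 411/2]
→ [240, 112, 206]

(0,0) stack=L1,L3,L4; from [0,0,0]:
L1 α=1/3: [44, 169/3, 41/3]
L3 α=5/6: [349/6, 1037/9, 1001/18]
L4 α=5/6: [2929/36, 9407/54, 6221/108]
→ [81, 174, 58]


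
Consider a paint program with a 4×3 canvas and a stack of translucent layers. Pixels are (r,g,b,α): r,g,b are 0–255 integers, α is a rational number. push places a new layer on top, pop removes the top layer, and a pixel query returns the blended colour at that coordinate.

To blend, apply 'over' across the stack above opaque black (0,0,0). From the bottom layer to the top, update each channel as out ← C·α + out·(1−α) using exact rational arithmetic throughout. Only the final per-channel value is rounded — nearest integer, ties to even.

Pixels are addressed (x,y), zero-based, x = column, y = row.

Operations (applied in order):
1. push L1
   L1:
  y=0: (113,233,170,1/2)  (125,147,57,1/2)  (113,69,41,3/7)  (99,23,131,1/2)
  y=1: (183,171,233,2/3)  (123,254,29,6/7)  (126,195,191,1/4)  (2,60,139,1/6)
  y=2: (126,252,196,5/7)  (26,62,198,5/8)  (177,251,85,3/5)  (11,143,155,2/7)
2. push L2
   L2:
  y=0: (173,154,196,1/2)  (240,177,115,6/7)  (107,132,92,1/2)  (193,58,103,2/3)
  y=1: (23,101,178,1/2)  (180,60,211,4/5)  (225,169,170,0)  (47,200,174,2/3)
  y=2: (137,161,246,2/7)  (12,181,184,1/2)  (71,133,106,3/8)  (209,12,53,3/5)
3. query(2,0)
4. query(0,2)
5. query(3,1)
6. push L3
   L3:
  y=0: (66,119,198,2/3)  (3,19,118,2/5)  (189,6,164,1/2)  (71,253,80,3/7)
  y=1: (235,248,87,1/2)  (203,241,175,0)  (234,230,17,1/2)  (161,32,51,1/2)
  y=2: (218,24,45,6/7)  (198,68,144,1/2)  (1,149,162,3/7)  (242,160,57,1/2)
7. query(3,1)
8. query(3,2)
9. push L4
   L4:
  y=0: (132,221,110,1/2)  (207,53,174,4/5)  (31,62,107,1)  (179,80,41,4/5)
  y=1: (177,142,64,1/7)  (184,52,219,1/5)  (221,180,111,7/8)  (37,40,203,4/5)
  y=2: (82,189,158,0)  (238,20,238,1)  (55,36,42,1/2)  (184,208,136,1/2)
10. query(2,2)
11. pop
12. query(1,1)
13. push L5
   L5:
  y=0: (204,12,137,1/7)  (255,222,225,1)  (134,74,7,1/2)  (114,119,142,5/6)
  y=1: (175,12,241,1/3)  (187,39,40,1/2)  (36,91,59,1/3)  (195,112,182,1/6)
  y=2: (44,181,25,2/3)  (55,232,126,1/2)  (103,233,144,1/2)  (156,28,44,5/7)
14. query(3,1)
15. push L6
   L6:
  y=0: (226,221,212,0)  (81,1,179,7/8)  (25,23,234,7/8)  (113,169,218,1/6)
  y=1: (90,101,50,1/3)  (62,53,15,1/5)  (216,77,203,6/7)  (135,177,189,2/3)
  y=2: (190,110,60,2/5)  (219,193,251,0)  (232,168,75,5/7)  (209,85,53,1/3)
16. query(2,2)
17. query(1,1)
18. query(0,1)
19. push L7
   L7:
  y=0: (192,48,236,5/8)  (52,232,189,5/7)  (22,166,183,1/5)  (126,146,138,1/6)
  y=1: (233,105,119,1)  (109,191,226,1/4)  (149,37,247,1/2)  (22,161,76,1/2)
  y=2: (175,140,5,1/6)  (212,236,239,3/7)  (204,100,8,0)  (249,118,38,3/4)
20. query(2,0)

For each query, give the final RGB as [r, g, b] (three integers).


at x=2,y=0 over L1,L2:
L1 α=3/7: [339/7, 207/7, 123/7]
L2 α=1/2: [544/7, 1131/14, 767/14]
→ [78, 81, 55]

at x=0,y=2 over L1,L2:
+L1 (α=5/7) → [90, 180, 140]
+L2 (α=2/7) → [724/7, 1222/7, 1192/7]
rounded: [103, 175, 170]

at x=3,y=1 over L1,L2:
+L1 (α=1/6) → [1/3, 10, 139/6]
+L2 (α=2/3) → [283/9, 410/3, 2227/18]
rounded: [31, 137, 124]

query (3,1) [L1,L2,L3] — begin 0,0,0
L1 α=1/6: [1/3, 10, 139/6]
L2 α=2/3: [283/9, 410/3, 2227/18]
L3 α=1/2: [866/9, 253/3, 3145/36]
→ [96, 84, 87]

(3,2) stack=L1,L2,L3; from [0,0,0]:
+L1 (α=2/7) → [22/7, 286/7, 310/7]
+L2 (α=3/5) → [4433/35, 824/35, 1733/35]
+L3 (α=1/2) → [12903/70, 3212/35, 1864/35]
→ [184, 92, 53]

query (2,2) [L1,L2,L3,L4] — begin 0,0,0
+L1 (α=3/5) → [531/5, 753/5, 51]
+L2 (α=3/8) → [93, 144, 573/8]
+L3 (α=3/7) → [375/7, 1023/7, 1545/14]
+L4 (α=1/2) → [380/7, 1275/14, 2133/28]
→ [54, 91, 76]

at x=1,y=1 over L1,L2,L3:
L1 α=6/7: [738/7, 1524/7, 174/7]
L2 α=4/5: [5778/35, 3204/35, 6082/35]
L3 α=0: [5778/35, 3204/35, 6082/35]
rounded: [165, 92, 174]

(3,1) stack=L1,L2,L3,L5; from [0,0,0]:
+L1 (α=1/6) → [1/3, 10, 139/6]
+L2 (α=2/3) → [283/9, 410/3, 2227/18]
+L3 (α=1/2) → [866/9, 253/3, 3145/36]
+L5 (α=1/6) → [6085/54, 1601/18, 22277/216]
→ [113, 89, 103]

at x=2,y=2 over L1,L2,L3,L5,L6:
L1 α=3/5: [531/5, 753/5, 51]
L2 α=3/8: [93, 144, 573/8]
L3 α=3/7: [375/7, 1023/7, 1545/14]
L5 α=1/2: [548/7, 1327/7, 3561/28]
L6 α=5/7: [9216/49, 8534/49, 8811/98]
→ [188, 174, 90]

(1,1) stack=L1,L2,L3,L5,L6; from [0,0,0]:
+L1 (α=6/7) → [738/7, 1524/7, 174/7]
+L2 (α=4/5) → [5778/35, 3204/35, 6082/35]
+L3 (α=0) → [5778/35, 3204/35, 6082/35]
+L5 (α=1/2) → [12323/70, 4569/70, 3741/35]
+L6 (α=1/5) → [26816/175, 10993/175, 15489/175]
→ [153, 63, 89]

at x=0,y=1 over L1,L2,L3,L5,L6:
after L1 α=2/3: [122, 114, 466/3]
after L2 α=1/2: [145/2, 215/2, 500/3]
after L3 α=1/2: [615/4, 711/4, 761/6]
after L5 α=1/3: [965/6, 245/2, 1484/9]
after L6 α=1/3: [1235/9, 346/3, 3418/27]
rounded: [137, 115, 127]

(2,0) stack=L1,L2,L3,L5,L6,L7; from [0,0,0]:
+L1 (α=3/7) → [339/7, 207/7, 123/7]
+L2 (α=1/2) → [544/7, 1131/14, 767/14]
+L3 (α=1/2) → [1867/14, 1215/28, 3063/28]
+L5 (α=1/2) → [3743/28, 3287/56, 3259/56]
+L6 (α=7/8) → [8643/224, 12303/448, 94987/448]
+L7 (α=1/5) → [1975/56, 6179/112, 115483/560]
→ [35, 55, 206]


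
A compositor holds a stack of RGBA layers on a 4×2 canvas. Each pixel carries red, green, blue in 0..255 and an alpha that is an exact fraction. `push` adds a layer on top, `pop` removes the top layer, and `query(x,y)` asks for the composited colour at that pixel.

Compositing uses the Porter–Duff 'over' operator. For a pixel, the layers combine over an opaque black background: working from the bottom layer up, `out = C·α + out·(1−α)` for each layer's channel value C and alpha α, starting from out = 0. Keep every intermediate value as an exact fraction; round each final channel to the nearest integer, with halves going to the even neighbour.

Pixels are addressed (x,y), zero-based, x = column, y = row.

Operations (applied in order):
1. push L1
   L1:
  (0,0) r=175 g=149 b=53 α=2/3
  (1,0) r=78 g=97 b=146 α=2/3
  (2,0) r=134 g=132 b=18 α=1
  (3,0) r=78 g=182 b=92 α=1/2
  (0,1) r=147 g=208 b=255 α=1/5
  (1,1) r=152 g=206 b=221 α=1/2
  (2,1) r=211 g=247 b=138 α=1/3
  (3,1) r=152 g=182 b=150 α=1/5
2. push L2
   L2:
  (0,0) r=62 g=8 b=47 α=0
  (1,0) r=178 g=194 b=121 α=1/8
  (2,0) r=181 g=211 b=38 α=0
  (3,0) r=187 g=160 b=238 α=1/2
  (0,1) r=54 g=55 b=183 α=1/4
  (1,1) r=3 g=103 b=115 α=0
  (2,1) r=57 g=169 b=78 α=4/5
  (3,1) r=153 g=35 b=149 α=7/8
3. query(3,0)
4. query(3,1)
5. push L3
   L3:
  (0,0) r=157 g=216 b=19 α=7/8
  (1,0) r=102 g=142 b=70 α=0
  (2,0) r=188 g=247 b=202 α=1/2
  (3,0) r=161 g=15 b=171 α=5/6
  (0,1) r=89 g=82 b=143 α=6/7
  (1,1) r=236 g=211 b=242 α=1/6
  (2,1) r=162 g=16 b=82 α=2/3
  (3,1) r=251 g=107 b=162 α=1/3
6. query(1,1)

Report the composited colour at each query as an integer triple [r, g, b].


at x=3,y=0 over L1,L2:
after L1 α=1/2: [39, 91, 46]
after L2 α=1/2: [113, 251/2, 142]
→ [113, 126, 142]

query (3,1) [L1,L2] — begin 0,0,0
after L1 α=1/5: [152/5, 182/5, 30]
after L2 α=7/8: [5507/40, 1407/40, 1073/8]
rounded: [138, 35, 134]

query (1,1) [L1,L2,L3] — begin 0,0,0
L1 α=1/2: [76, 103, 221/2]
L2 α=0: [76, 103, 221/2]
L3 α=1/6: [308/3, 121, 1589/12]
→ [103, 121, 132]


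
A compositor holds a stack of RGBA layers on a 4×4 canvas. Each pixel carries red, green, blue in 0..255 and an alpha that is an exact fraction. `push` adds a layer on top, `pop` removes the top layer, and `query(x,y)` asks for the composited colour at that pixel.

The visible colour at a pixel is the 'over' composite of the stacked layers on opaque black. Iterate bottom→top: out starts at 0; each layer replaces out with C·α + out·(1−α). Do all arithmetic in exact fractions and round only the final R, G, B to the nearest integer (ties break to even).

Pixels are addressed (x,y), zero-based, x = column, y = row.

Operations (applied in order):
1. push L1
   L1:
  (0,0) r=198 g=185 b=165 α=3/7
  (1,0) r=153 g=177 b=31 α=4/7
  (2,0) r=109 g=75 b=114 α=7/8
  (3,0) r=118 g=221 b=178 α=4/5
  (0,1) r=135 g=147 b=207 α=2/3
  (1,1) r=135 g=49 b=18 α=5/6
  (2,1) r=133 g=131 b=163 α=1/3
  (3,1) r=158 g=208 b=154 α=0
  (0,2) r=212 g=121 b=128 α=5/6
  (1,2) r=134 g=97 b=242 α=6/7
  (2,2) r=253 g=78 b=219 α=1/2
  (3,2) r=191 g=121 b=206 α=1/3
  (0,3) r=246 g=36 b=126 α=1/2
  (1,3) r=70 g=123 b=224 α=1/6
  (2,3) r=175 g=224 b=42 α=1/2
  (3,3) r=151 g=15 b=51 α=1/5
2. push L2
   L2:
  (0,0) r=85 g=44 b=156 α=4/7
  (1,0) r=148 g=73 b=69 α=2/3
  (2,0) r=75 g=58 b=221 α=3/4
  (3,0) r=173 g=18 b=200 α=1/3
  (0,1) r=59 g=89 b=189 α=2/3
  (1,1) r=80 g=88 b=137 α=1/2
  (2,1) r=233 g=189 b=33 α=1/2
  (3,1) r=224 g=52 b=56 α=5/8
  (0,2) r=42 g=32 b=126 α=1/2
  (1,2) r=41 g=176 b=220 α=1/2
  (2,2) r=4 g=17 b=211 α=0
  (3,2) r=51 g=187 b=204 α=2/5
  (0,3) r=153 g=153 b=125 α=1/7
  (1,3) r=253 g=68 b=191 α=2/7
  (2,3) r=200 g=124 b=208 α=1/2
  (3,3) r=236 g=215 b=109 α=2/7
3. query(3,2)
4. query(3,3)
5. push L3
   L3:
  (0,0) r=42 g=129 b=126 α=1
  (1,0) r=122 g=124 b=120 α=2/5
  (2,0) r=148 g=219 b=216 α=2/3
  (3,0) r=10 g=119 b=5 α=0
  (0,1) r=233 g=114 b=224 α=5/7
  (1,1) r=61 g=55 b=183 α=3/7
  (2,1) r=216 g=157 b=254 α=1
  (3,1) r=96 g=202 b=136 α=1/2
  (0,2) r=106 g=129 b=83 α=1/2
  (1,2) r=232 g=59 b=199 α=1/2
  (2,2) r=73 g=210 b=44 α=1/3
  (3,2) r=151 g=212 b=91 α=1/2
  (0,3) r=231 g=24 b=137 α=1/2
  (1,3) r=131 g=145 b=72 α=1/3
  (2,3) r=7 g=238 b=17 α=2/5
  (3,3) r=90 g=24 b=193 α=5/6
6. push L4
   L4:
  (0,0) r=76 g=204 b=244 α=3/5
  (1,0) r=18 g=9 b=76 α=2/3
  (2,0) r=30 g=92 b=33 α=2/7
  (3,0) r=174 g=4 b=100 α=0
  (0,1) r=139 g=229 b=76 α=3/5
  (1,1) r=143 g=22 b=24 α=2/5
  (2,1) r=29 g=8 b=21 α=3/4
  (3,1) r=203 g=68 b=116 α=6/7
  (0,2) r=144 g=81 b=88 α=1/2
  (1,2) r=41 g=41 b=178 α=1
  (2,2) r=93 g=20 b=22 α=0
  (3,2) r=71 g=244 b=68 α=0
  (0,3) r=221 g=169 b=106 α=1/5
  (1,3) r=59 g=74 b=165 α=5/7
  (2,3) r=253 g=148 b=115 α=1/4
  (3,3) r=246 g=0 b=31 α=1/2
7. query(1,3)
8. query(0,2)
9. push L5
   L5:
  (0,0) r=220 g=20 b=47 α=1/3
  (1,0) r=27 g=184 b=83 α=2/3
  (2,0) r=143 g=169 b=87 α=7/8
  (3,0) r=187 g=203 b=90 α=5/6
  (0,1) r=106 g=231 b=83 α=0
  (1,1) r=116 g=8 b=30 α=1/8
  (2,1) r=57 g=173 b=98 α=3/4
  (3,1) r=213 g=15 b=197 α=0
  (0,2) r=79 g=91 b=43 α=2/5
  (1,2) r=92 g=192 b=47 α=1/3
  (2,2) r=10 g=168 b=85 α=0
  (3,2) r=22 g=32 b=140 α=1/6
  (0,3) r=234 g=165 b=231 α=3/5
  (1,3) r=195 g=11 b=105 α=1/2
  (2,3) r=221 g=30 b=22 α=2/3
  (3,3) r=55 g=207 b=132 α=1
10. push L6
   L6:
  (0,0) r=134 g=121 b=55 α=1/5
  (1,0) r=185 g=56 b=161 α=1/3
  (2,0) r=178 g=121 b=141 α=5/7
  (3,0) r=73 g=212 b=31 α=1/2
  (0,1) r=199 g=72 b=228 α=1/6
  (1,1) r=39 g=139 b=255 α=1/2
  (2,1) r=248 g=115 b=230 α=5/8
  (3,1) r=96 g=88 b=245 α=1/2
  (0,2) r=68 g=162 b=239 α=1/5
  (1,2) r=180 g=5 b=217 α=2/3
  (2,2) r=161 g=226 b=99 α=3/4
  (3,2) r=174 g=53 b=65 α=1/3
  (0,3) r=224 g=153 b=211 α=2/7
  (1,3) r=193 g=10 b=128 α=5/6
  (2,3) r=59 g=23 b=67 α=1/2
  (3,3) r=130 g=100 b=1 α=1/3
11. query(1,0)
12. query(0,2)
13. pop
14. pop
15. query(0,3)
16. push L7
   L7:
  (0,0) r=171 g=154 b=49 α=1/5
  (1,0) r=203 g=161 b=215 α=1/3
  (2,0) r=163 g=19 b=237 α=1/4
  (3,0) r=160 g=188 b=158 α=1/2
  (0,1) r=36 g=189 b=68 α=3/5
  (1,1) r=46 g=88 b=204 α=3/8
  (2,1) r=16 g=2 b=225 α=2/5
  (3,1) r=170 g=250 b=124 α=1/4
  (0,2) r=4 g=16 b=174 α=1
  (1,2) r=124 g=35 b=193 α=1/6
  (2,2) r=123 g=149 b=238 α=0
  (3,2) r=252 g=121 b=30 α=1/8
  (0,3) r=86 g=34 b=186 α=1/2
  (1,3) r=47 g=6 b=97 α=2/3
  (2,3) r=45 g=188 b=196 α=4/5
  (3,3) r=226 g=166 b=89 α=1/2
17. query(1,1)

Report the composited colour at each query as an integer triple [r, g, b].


at x=3,y=2 over L1,L2:
L1 α=1/3: [191/3, 121/3, 206/3]
L2 α=2/5: [293/5, 99, 614/5]
rounded: [59, 99, 123]

query (3,3) [L1,L2] — begin 0,0,0
L1 α=1/5: [151/5, 3, 51/5]
L2 α=2/7: [89, 445/7, 269/7]
= [89, 64, 38]

query (1,3) [L1,L2,L3,L4] — begin 0,0,0
+L1 (α=1/6) → [35/3, 41/2, 112/3]
+L2 (α=2/7) → [1693/21, 477/14, 1706/21]
+L3 (α=1/3) → [6137/63, 1492/21, 4924/63]
+L4 (α=5/7) → [30859/441, 10754/147, 61823/441]
rounded: [70, 73, 140]

(0,2) stack=L1,L2,L3,L4; from [0,0,0]:
after L1 α=5/6: [530/3, 605/6, 320/3]
after L2 α=1/2: [328/3, 797/12, 349/3]
after L3 α=1/2: [323/3, 2345/24, 299/3]
after L4 α=1/2: [755/6, 4289/48, 563/6]
= [126, 89, 94]

(1,0) stack=L1,L2,L3,L4,L5,L6; from [0,0,0]:
+L1 (α=4/7) → [612/7, 708/7, 124/7]
+L2 (α=2/3) → [2684/21, 1730/21, 1090/21]
+L3 (α=2/5) → [4392/35, 3466/35, 554/7]
+L4 (α=2/3) → [1884/35, 4096/105, 1618/21]
+L5 (α=2/3) → [1258/35, 42736/315, 5104/63]
+L6 (α=1/3) → [2997/35, 103112/945, 20351/189]
→ [86, 109, 108]

query (0,2) [L1,L2,L3,L4,L5,L6] — begin 0,0,0
after L1 α=5/6: [530/3, 605/6, 320/3]
after L2 α=1/2: [328/3, 797/12, 349/3]
after L3 α=1/2: [323/3, 2345/24, 299/3]
after L4 α=1/2: [755/6, 4289/48, 563/6]
after L5 α=2/5: [1071/10, 7201/80, 147/2]
after L6 α=1/5: [2482/25, 10441/100, 533/5]
rounded: [99, 104, 107]

query (0,3) [L1,L2,L3,L4] — begin 0,0,0
+L1 (α=1/2) → [123, 18, 63]
+L2 (α=1/7) → [891/7, 261/7, 503/7]
+L3 (α=1/2) → [1254/7, 429/14, 731/7]
+L4 (α=1/5) → [6563/35, 2041/35, 3666/35]
rounded: [188, 58, 105]

query (1,1) [L1,L2,L3,L4,L7] — begin 0,0,0
+L1 (α=5/6) → [225/2, 245/6, 15]
+L2 (α=1/2) → [385/4, 773/12, 76]
+L3 (α=3/7) → [568/7, 1268/21, 853/7]
+L4 (α=2/5) → [3706/35, 1576/35, 579/7]
+L7 (α=3/8) → [584/7, 428/7, 7179/56]
→ [83, 61, 128]
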